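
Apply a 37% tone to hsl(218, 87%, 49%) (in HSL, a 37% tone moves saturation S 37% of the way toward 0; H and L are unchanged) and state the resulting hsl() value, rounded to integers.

hsl(218, 55%, 49%)

S moves 37% from 87 toward 0: 87 − 32.19 = 54.81 → 55.
H and L are unchanged.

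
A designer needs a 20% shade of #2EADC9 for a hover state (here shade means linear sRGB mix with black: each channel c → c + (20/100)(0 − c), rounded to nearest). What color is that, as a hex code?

#258AA1

#2EADC9 is rgb(46, 173, 201).
Lerp each channel 20% toward 0:
  R: 46 + 0.2×(0−46) = 46 − 9.2 = 36.8 → 37
  G: 173 − 34.6 = 138.4 → 138
  B: 201 − 40.2 = 160.8 → 161
rgb(37, 138, 161) = #258AA1.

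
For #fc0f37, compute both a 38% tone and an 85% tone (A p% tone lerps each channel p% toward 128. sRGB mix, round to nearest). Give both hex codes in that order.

#cd3a53, #936f75

#fc0f37 is rgb(252, 15, 55).
38% tone:
  R: 252 + 0.38×(128−252) = 252 − 47.12 = 204.88 → 205
  G: 15 + 0.38×(128−15) = 15 + 42.94 = 57.94 → 58
  B: 55 + 0.38×(128−55) = 55 + 27.74 = 82.74 → 83
  → #cd3a53
85% tone:
  R: 252 − 105.4 = 146.6 → 147
  G: 15 + 96.05 = 111.05 → 111
  B: 55 + 62.05 = 117.05 → 117
  → #936f75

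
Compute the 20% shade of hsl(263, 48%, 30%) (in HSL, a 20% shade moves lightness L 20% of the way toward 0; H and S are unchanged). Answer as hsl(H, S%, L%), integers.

L moves 20% from 30 toward 0: 30 − 6 = 24 → 24.
H and S are unchanged.

hsl(263, 48%, 24%)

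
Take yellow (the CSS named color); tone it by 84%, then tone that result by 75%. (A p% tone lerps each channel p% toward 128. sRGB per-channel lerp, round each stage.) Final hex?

#85857B

CSS yellow is rgb(255, 255, 0).
An 84% tone moves each channel 84% toward 128:
  R: 255 − 106.68 = 148.32 → 148
  G: 255 + 0.84×(128−255) = 255 − 106.68 = 148.32 → 148
  B: 0 + 0.84×(128−0) = 0 + 107.52 = 107.52 → 108
After the tone: rgb(148, 148, 108) = #94946C.
A 75% tone moves each channel 75% toward 128:
  R: 148 − 15 = 133 → 133
  G: 148 − 15 = 133 → 133
  B: 108 + 0.75×(128−108) = 108 + 15 = 123 → 123
rgb(133, 133, 123) = #85857B.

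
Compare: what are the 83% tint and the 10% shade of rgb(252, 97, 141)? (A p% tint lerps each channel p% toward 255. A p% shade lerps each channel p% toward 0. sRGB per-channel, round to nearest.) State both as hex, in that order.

83% tint:
  R: 252 + 0.83×(255−252) = 252 + 2.49 = 254.49 → 254
  G: 97 + 131.14 = 228.14 → 228
  B: 141 + 94.62 = 235.62 → 236
  → #FEE4EC
10% shade:
  R: 252 + 0.1×(0−252) = 252 − 25.2 = 226.8 → 227
  G: 97 + 0.1×(0−97) = 97 − 9.7 = 87.3 → 87
  B: 141 − 14.1 = 126.9 → 127
  → #E3577F

#FEE4EC, #E3577F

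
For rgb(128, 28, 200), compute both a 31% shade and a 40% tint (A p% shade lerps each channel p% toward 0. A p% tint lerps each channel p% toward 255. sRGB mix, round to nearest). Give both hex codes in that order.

31% shade:
  R: 128 + 0.31×(0−128) = 128 − 39.68 = 88.32 → 88
  G: 28 − 8.68 = 19.32 → 19
  B: 200 + 0.31×(0−200) = 200 − 62 = 138 → 138
  → #58138A
40% tint:
  R: 128 + 0.4×(255−128) = 128 + 50.8 = 178.8 → 179
  G: 28 + 0.4×(255−28) = 28 + 90.8 = 118.8 → 119
  B: 200 + 22 = 222 → 222
  → #B377DE

#58138A, #B377DE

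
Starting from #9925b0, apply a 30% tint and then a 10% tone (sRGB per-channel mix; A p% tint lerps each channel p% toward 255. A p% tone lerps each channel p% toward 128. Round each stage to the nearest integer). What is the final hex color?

#9925b0 is rgb(153, 37, 176).
Per channel, c → c + 0.3(255 − c):
  R: 153 + 0.3×(255−153) = 153 + 30.6 = 183.6 → 184
  G: 37 + 0.3×(255−37) = 37 + 65.4 = 102.4 → 102
  B: 176 + 0.3×(255−176) = 176 + 23.7 = 199.7 → 200
After the tint: rgb(184, 102, 200) = #b866c8.
Lerp each channel 10% toward 128:
  R: 184 − 5.6 = 178.4 → 178
  G: 102 + 0.1×(128−102) = 102 + 2.6 = 104.6 → 105
  B: 200 + 0.1×(128−200) = 200 − 7.2 = 192.8 → 193
rgb(178, 105, 193) = #b269c1.

#b269c1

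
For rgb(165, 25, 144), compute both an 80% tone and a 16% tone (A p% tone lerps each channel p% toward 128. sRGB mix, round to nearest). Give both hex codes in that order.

80% tone:
  R: 165 + 0.8×(128−165) = 165 − 29.6 = 135.4 → 135
  G: 25 + 82.4 = 107.4 → 107
  B: 144 − 12.8 = 131.2 → 131
  → #876B83
16% tone:
  R: 165 + 0.16×(128−165) = 165 − 5.92 = 159.08 → 159
  G: 25 + 16.48 = 41.48 → 41
  B: 144 + 0.16×(128−144) = 144 − 2.56 = 141.44 → 141
  → #9F298D

#876B83, #9F298D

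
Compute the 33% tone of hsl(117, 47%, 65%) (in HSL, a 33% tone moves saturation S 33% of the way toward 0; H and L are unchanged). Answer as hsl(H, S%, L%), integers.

S moves 33% from 47 toward 0: 47 − 15.51 = 31.49 → 31.
H and L are unchanged.

hsl(117, 31%, 65%)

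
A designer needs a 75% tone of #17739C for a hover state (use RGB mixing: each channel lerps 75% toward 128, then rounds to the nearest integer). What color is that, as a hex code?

#667D87

#17739C is rgb(23, 115, 156).
Lerp each channel 75% toward 128:
  R: 23 + 0.75×(128−23) = 23 + 78.75 = 101.75 → 102
  G: 115 + 0.75×(128−115) = 115 + 9.75 = 124.75 → 125
  B: 156 + 0.75×(128−156) = 156 − 21 = 135 → 135
rgb(102, 125, 135) = #667D87.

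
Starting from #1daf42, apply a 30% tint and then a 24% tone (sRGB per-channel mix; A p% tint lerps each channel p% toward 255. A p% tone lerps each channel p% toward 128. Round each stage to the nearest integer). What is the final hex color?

#1daf42 is rgb(29, 175, 66).
Per channel, c → c + 0.3(255 − c):
  R: 29 + 67.8 = 96.8 → 97
  G: 175 + 24 = 199 → 199
  B: 66 + 56.7 = 122.7 → 123
After the tint: rgb(97, 199, 123) = #61c77b.
A 24% tone moves each channel 24% toward 128:
  R: 97 + 7.44 = 104.44 → 104
  G: 199 − 17.04 = 181.96 → 182
  B: 123 + 0.24×(128−123) = 123 + 1.2 = 124.2 → 124
rgb(104, 182, 124) = #68b67c.

#68b67c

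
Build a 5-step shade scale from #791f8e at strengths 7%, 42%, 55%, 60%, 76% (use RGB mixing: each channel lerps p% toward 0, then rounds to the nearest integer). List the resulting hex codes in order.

#711d84, #461252, #360e40, #300c39, #1d0722

#791f8e is rgb(121, 31, 142).
7%: (121 − 8.47 = 112.53→113, 31 − 2.17 = 28.83→29, 142 − 9.94 = 132.06→132) → #711d84
42%: (121 − 50.82 = 70.18→70, 31 − 13.02 = 17.98→18, 142 − 59.64 = 82.36→82) → #461252
55%: (121 − 66.55 = 54.45→54, 31 − 17.05 = 13.95→14, 142 − 78.1 = 63.9→64) → #360e40
60%: (121 − 72.6 = 48.4→48, 31 − 18.6 = 12.4→12, 142 − 85.2 = 56.8→57) → #300c39
76%: (121 − 91.96 = 29.04→29, 31 − 23.56 = 7.44→7, 142 − 107.92 = 34.08→34) → #1d0722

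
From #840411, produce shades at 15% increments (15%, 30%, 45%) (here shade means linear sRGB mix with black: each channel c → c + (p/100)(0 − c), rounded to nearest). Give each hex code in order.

#70030e, #5c030c, #490209

#840411 is rgb(132, 4, 17).
15%: (132 − 19.8 = 112.2→112, 4 − 0.6 = 3.4→3, 17 − 2.55 = 14.45→14) → #70030e
30%: (132 − 39.6 = 92.4→92, 4 − 1.2 = 2.8→3, 17 − 5.1 = 11.9→12) → #5c030c
45%: (132 − 59.4 = 72.6→73, 4 − 1.8 = 2.2→2, 17 − 7.65 = 9.35→9) → #490209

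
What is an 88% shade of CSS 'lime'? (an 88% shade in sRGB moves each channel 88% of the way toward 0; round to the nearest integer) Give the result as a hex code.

CSS lime is rgb(0, 255, 0).
An 88% shade moves each channel 88% toward 0:
  R: 0 + 0.88×(0−0) = 0 + 0 = 0 → 0
  G: 255 + 0.88×(0−255) = 255 − 224.4 = 30.6 → 31
  B: 0 + 0 = 0 → 0
rgb(0, 31, 0) = #001F00.

#001F00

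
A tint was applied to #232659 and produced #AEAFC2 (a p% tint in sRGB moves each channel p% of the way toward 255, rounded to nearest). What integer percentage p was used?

63%

#232659 is rgb(35, 38, 89); #AEAFC2 is rgb(174, 175, 194).
On the R channel (widest range): 174 ≈ 35 + (p/100)(255 − 35), so p ≈ 100×(174 − 35)/(255 − 35) = 13900/220 = 63.18.
p = 63 reproduces all three channels after rounding.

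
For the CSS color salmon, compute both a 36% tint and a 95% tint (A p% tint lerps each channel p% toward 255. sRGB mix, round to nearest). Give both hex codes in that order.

#FCAEA5, #FFF9F8

CSS salmon is rgb(250, 128, 114).
36% tint:
  R: 250 + 0.36×(255−250) = 250 + 1.8 = 251.8 → 252
  G: 128 + 45.72 = 173.72 → 174
  B: 114 + 0.36×(255−114) = 114 + 50.76 = 164.76 → 165
  → #FCAEA5
95% tint:
  R: 250 + 4.75 = 254.75 → 255
  G: 128 + 0.95×(255−128) = 128 + 120.65 = 248.65 → 249
  B: 114 + 0.95×(255−114) = 114 + 133.95 = 247.95 → 248
  → #FFF9F8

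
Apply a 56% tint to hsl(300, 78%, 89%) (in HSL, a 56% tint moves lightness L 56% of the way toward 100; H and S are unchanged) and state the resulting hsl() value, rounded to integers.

hsl(300, 78%, 95%)

L moves 56% from 89 toward 100: 89 + 6.16 = 95.16 → 95.
H and S are unchanged.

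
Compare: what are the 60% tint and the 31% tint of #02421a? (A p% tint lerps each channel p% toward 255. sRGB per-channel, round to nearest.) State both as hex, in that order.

#9ab3a3, #507d61

#02421a is rgb(2, 66, 26).
60% tint:
  R: 2 + 151.8 = 153.8 → 154
  G: 66 + 0.6×(255−66) = 66 + 113.4 = 179.4 → 179
  B: 26 + 0.6×(255−26) = 26 + 137.4 = 163.4 → 163
  → #9ab3a3
31% tint:
  R: 2 + 0.31×(255−2) = 2 + 78.43 = 80.43 → 80
  G: 66 + 58.59 = 124.59 → 125
  B: 26 + 70.99 = 96.99 → 97
  → #507d61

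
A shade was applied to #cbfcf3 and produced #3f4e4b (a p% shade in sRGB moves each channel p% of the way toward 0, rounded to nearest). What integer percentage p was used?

69%

#cbfcf3 is rgb(203, 252, 243); #3f4e4b is rgb(63, 78, 75).
On the G channel (widest range): 78 ≈ 252 + (p/100)(0 − 252), so p ≈ 100×(78 − 252)/(0 − 252) = -17400/-252 = 69.05.
p = 69 reproduces all three channels after rounding.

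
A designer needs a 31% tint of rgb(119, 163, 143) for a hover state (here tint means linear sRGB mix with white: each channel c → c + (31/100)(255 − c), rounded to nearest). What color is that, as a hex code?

Lerp each channel 31% toward 255:
  R: 119 + 42.16 = 161.16 → 161
  G: 163 + 28.52 = 191.52 → 192
  B: 143 + 0.31×(255−143) = 143 + 34.72 = 177.72 → 178
rgb(161, 192, 178) = #A1C0B2.

#A1C0B2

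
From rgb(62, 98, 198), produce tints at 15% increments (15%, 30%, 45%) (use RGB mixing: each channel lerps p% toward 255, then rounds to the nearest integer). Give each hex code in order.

#5B7ACF, #7891D7, #95A9E0

15%: (62 + 28.95 = 90.95→91, 98 + 23.55 = 121.55→122, 198 + 8.55 = 206.55→207) → #5B7ACF
30%: (62 + 57.9 = 119.9→120, 98 + 47.1 = 145.1→145, 198 + 17.1 = 215.1→215) → #7891D7
45%: (62 + 86.85 = 148.85→149, 98 + 70.65 = 168.65→169, 198 + 25.65 = 223.65→224) → #95A9E0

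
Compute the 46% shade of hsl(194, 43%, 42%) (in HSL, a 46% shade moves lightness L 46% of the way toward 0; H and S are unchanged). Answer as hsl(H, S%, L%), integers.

L moves 46% from 42 toward 0: 42 − 19.32 = 22.68 → 23.
H and S are unchanged.

hsl(194, 43%, 23%)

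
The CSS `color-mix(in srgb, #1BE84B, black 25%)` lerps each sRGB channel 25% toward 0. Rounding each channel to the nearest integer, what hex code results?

#1BE84B is rgb(27, 232, 75).
Per channel, c → c + 0.25(0 − c):
  R: 27 + 0.25×(0−27) = 27 − 6.75 = 20.25 → 20
  G: 232 − 58 = 174 → 174
  B: 75 + 0.25×(0−75) = 75 − 18.75 = 56.25 → 56
rgb(20, 174, 56) = #14AE38.

#14AE38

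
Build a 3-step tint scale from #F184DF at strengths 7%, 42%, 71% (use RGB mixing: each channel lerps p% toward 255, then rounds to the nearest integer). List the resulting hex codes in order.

#F28DE1, #F7B8EC, #FBDBF6

#F184DF is rgb(241, 132, 223).
7%: (241 + 0.98 = 241.98→242, 132 + 8.61 = 140.61→141, 223 + 2.24 = 225.24→225) → #F28DE1
42%: (241 + 5.88 = 246.88→247, 132 + 51.66 = 183.66→184, 223 + 13.44 = 236.44→236) → #F7B8EC
71%: (241 + 9.94 = 250.94→251, 132 + 87.33 = 219.33→219, 223 + 22.72 = 245.72→246) → #FBDBF6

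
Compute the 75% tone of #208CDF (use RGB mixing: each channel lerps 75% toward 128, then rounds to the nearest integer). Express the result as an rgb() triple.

#208CDF is rgb(32, 140, 223).
Lerp each channel 75% toward 128:
  R: 32 + 0.75×(128−32) = 32 + 72 = 104 → 104
  G: 140 − 9 = 131 → 131
  B: 223 − 71.25 = 151.75 → 152

rgb(104, 131, 152)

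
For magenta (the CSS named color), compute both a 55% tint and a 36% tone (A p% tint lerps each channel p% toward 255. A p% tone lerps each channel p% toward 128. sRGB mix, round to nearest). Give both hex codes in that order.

CSS magenta is rgb(255, 0, 255).
55% tint:
  R: 255 + 0.55×(255−255) = 255 + 0 = 255 → 255
  G: 0 + 0.55×(255−0) = 0 + 140.25 = 140.25 → 140
  B: 255 + 0 = 255 → 255
  → #FF8CFF
36% tone:
  R: 255 + 0.36×(128−255) = 255 − 45.72 = 209.28 → 209
  G: 0 + 0.36×(128−0) = 0 + 46.08 = 46.08 → 46
  B: 255 − 45.72 = 209.28 → 209
  → #D12ED1

#FF8CFF, #D12ED1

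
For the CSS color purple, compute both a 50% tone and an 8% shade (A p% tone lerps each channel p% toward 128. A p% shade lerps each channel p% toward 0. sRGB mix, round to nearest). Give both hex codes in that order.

CSS purple is rgb(128, 0, 128).
50% tone:
  R: 128 + 0 = 128 → 128
  G: 0 + 0.5×(128−0) = 0 + 64 = 64 → 64
  B: 128 + 0.5×(128−128) = 128 + 0 = 128 → 128
  → #804080
8% shade:
  R: 128 + 0.08×(0−128) = 128 − 10.24 = 117.76 → 118
  G: 0 + 0 = 0 → 0
  B: 128 + 0.08×(0−128) = 128 − 10.24 = 117.76 → 118
  → #760076

#804080, #760076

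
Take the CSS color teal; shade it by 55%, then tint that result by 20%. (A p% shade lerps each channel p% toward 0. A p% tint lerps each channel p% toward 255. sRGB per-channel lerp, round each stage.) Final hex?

CSS teal is rgb(0, 128, 128).
Lerp each channel 55% toward 0:
  R: 0 + 0 = 0 → 0
  G: 128 − 70.4 = 57.6 → 58
  B: 128 − 70.4 = 57.6 → 58
After the shade: rgb(0, 58, 58) = #003A3A.
Lerp each channel 20% toward 255:
  R: 0 + 51 = 51 → 51
  G: 58 + 0.2×(255−58) = 58 + 39.4 = 97.4 → 97
  B: 58 + 0.2×(255−58) = 58 + 39.4 = 97.4 → 97
rgb(51, 97, 97) = #336161.

#336161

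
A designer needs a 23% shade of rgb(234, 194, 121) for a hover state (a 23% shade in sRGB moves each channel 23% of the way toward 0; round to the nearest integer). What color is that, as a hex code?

#b4955d

A 23% shade moves each channel 23% toward 0:
  R: 234 + 0.23×(0−234) = 234 − 53.82 = 180.18 → 180
  G: 194 + 0.23×(0−194) = 194 − 44.62 = 149.38 → 149
  B: 121 − 27.83 = 93.17 → 93
rgb(180, 149, 93) = #b4955d.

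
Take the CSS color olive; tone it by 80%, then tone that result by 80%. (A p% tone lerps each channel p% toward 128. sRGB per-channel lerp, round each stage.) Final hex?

CSS olive is rgb(128, 128, 0).
Lerp each channel 80% toward 128:
  R: 128 + 0.8×(128−128) = 128 + 0 = 128 → 128
  G: 128 + 0.8×(128−128) = 128 + 0 = 128 → 128
  B: 0 + 102.4 = 102.4 → 102
After the tone: rgb(128, 128, 102) = #808066.
Per channel, c → c + 0.8(128 − c):
  R: 128 + 0 = 128 → 128
  G: 128 + 0 = 128 → 128
  B: 102 + 0.8×(128−102) = 102 + 20.8 = 122.8 → 123
rgb(128, 128, 123) = #80807b.

#80807b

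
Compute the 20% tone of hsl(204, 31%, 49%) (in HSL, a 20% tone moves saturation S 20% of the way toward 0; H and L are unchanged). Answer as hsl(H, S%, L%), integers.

hsl(204, 25%, 49%)

S moves 20% from 31 toward 0: 31 − 6.2 = 24.8 → 25.
H and L are unchanged.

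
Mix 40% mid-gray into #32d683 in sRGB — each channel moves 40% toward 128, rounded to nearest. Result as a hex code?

#32d683 is rgb(50, 214, 131).
Lerp each channel 40% toward 128:
  R: 50 + 31.2 = 81.2 → 81
  G: 214 + 0.4×(128−214) = 214 − 34.4 = 179.6 → 180
  B: 131 + 0.4×(128−131) = 131 − 1.2 = 129.8 → 130
rgb(81, 180, 130) = #51b482.

#51b482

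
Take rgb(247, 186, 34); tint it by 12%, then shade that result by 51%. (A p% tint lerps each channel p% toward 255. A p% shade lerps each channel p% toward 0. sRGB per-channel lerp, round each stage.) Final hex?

A 12% tint moves each channel 12% toward 255:
  R: 247 + 0.96 = 247.96 → 248
  G: 186 + 0.12×(255−186) = 186 + 8.28 = 194.28 → 194
  B: 34 + 26.52 = 60.52 → 61
After the tint: rgb(248, 194, 61) = #f8c23d.
Per channel, c → c + 0.51(0 − c):
  R: 248 + 0.51×(0−248) = 248 − 126.48 = 121.52 → 122
  G: 194 − 98.94 = 95.06 → 95
  B: 61 + 0.51×(0−61) = 61 − 31.11 = 29.89 → 30
rgb(122, 95, 30) = #7a5f1e.

#7a5f1e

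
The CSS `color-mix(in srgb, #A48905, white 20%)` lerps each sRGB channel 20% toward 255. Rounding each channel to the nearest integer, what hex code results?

#B6A137

#A48905 is rgb(164, 137, 5).
A 20% tint moves each channel 20% toward 255:
  R: 164 + 0.2×(255−164) = 164 + 18.2 = 182.2 → 182
  G: 137 + 23.6 = 160.6 → 161
  B: 5 + 0.2×(255−5) = 5 + 50 = 55 → 55
rgb(182, 161, 55) = #B6A137.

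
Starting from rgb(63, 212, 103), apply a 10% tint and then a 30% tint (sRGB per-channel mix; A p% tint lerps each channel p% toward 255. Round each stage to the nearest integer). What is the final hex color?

Per channel, c → c + 0.1(255 − c):
  R: 63 + 0.1×(255−63) = 63 + 19.2 = 82.2 → 82
  G: 212 + 4.3 = 216.3 → 216
  B: 103 + 0.1×(255−103) = 103 + 15.2 = 118.2 → 118
After the tint: rgb(82, 216, 118) = #52d876.
A 30% tint moves each channel 30% toward 255:
  R: 82 + 51.9 = 133.9 → 134
  G: 216 + 0.3×(255−216) = 216 + 11.7 = 227.7 → 228
  B: 118 + 0.3×(255−118) = 118 + 41.1 = 159.1 → 159
rgb(134, 228, 159) = #86e49f.

#86e49f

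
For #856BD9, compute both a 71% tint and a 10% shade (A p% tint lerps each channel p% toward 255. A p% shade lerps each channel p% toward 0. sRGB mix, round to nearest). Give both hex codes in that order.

#DCD4F4, #7860C3

#856BD9 is rgb(133, 107, 217).
71% tint:
  R: 133 + 86.62 = 219.62 → 220
  G: 107 + 0.71×(255−107) = 107 + 105.08 = 212.08 → 212
  B: 217 + 0.71×(255−217) = 217 + 26.98 = 243.98 → 244
  → #DCD4F4
10% shade:
  R: 133 + 0.1×(0−133) = 133 − 13.3 = 119.7 → 120
  G: 107 + 0.1×(0−107) = 107 − 10.7 = 96.3 → 96
  B: 217 − 21.7 = 195.3 → 195
  → #7860C3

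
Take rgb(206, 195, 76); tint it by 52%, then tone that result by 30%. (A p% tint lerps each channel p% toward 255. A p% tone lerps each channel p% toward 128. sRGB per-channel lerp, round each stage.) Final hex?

#C8C59D

Per channel, c → c + 0.52(255 − c):
  R: 206 + 25.48 = 231.48 → 231
  G: 195 + 0.52×(255−195) = 195 + 31.2 = 226.2 → 226
  B: 76 + 93.08 = 169.08 → 169
After the tint: rgb(231, 226, 169) = #E7E2A9.
A 30% tone moves each channel 30% toward 128:
  R: 231 + 0.3×(128−231) = 231 − 30.9 = 200.1 → 200
  G: 226 + 0.3×(128−226) = 226 − 29.4 = 196.6 → 197
  B: 169 − 12.3 = 156.7 → 157
rgb(200, 197, 157) = #C8C59D.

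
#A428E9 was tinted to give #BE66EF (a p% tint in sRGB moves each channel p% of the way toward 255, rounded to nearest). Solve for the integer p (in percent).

29%

#A428E9 is rgb(164, 40, 233); #BE66EF is rgb(190, 102, 239).
On the G channel (widest range): 102 ≈ 40 + (p/100)(255 − 40), so p ≈ 100×(102 − 40)/(255 − 40) = 6200/215 = 28.84.
p = 29 reproduces all three channels after rounding.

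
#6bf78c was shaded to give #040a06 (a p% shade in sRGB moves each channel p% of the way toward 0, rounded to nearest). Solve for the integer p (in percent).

#6bf78c is rgb(107, 247, 140); #040a06 is rgb(4, 10, 6).
On the G channel (widest range): 10 ≈ 247 + (p/100)(0 − 247), so p ≈ 100×(10 − 247)/(0 − 247) = -23700/-247 = 95.95.
p = 96 reproduces all three channels after rounding.

96%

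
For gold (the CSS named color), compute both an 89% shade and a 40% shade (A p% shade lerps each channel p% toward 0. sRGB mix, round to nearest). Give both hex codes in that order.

#1C1800, #998100

CSS gold is rgb(255, 215, 0).
89% shade:
  R: 255 + 0.89×(0−255) = 255 − 226.95 = 28.05 → 28
  G: 215 − 191.35 = 23.65 → 24
  B: 0 + 0 = 0 → 0
  → #1C1800
40% shade:
  R: 255 + 0.4×(0−255) = 255 − 102 = 153 → 153
  G: 215 + 0.4×(0−215) = 215 − 86 = 129 → 129
  B: 0 + 0.4×(0−0) = 0 + 0 = 0 → 0
  → #998100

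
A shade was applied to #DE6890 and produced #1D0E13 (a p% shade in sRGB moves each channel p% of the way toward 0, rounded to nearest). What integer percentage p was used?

87%

#DE6890 is rgb(222, 104, 144); #1D0E13 is rgb(29, 14, 19).
On the R channel (widest range): 29 ≈ 222 + (p/100)(0 − 222), so p ≈ 100×(29 − 222)/(0 − 222) = -19300/-222 = 86.94.
p = 87 reproduces all three channels after rounding.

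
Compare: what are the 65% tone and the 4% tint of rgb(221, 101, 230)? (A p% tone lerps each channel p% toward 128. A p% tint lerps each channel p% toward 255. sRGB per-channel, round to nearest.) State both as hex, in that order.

#A177A4, #DE6BE7

65% tone:
  R: 221 − 60.45 = 160.55 → 161
  G: 101 + 0.65×(128−101) = 101 + 17.55 = 118.55 → 119
  B: 230 − 66.3 = 163.7 → 164
  → #A177A4
4% tint:
  R: 221 + 0.04×(255−221) = 221 + 1.36 = 222.36 → 222
  G: 101 + 0.04×(255−101) = 101 + 6.16 = 107.16 → 107
  B: 230 + 0.04×(255−230) = 230 + 1 = 231 → 231
  → #DE6BE7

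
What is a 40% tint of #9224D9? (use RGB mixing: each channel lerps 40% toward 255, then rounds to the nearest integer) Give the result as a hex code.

#BE7CE8

#9224D9 is rgb(146, 36, 217).
A 40% tint moves each channel 40% toward 255:
  R: 146 + 0.4×(255−146) = 146 + 43.6 = 189.6 → 190
  G: 36 + 87.6 = 123.6 → 124
  B: 217 + 0.4×(255−217) = 217 + 15.2 = 232.2 → 232
rgb(190, 124, 232) = #BE7CE8.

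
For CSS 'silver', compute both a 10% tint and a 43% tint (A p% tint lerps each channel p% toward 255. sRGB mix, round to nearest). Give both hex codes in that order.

CSS silver is rgb(192, 192, 192).
10% tint:
  R: 192 + 6.3 = 198.3 → 198
  G: 192 + 6.3 = 198.3 → 198
  B: 192 + 0.1×(255−192) = 192 + 6.3 = 198.3 → 198
  → #c6c6c6
43% tint:
  R: 192 + 0.43×(255−192) = 192 + 27.09 = 219.09 → 219
  G: 192 + 0.43×(255−192) = 192 + 27.09 = 219.09 → 219
  B: 192 + 27.09 = 219.09 → 219
  → #dbdbdb

#c6c6c6, #dbdbdb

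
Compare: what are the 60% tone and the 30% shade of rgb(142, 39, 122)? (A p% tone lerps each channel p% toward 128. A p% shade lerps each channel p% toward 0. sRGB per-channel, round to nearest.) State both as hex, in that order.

60% tone:
  R: 142 + 0.6×(128−142) = 142 − 8.4 = 133.6 → 134
  G: 39 + 53.4 = 92.4 → 92
  B: 122 + 3.6 = 125.6 → 126
  → #865C7E
30% shade:
  R: 142 + 0.3×(0−142) = 142 − 42.6 = 99.4 → 99
  G: 39 + 0.3×(0−39) = 39 − 11.7 = 27.3 → 27
  B: 122 + 0.3×(0−122) = 122 − 36.6 = 85.4 → 85
  → #631B55

#865C7E, #631B55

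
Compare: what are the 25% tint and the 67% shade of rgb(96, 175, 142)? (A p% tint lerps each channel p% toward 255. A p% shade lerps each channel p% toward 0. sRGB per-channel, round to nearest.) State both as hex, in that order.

#88c3aa, #203a2f

25% tint:
  R: 96 + 0.25×(255−96) = 96 + 39.75 = 135.75 → 136
  G: 175 + 0.25×(255−175) = 175 + 20 = 195 → 195
  B: 142 + 0.25×(255−142) = 142 + 28.25 = 170.25 → 170
  → #88c3aa
67% shade:
  R: 96 + 0.67×(0−96) = 96 − 64.32 = 31.68 → 32
  G: 175 − 117.25 = 57.75 → 58
  B: 142 + 0.67×(0−142) = 142 − 95.14 = 46.86 → 47
  → #203a2f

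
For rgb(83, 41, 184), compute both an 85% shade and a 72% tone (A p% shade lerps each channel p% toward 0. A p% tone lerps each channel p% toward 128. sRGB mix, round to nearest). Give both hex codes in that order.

#0c061c, #736890

85% shade:
  R: 83 + 0.85×(0−83) = 83 − 70.55 = 12.45 → 12
  G: 41 − 34.85 = 6.15 → 6
  B: 184 + 0.85×(0−184) = 184 − 156.4 = 27.6 → 28
  → #0c061c
72% tone:
  R: 83 + 32.4 = 115.4 → 115
  G: 41 + 0.72×(128−41) = 41 + 62.64 = 103.64 → 104
  B: 184 + 0.72×(128−184) = 184 − 40.32 = 143.68 → 144
  → #736890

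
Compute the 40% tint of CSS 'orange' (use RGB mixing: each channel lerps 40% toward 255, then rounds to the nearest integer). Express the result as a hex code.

#ffc966

CSS orange is rgb(255, 165, 0).
A 40% tint moves each channel 40% toward 255:
  R: 255 + 0 = 255 → 255
  G: 165 + 0.4×(255−165) = 165 + 36 = 201 → 201
  B: 0 + 0.4×(255−0) = 0 + 102 = 102 → 102
rgb(255, 201, 102) = #ffc966.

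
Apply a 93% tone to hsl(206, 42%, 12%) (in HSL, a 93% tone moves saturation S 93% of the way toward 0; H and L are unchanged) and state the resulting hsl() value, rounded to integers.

S moves 93% from 42 toward 0: 42 − 39.06 = 2.94 → 3.
H and L are unchanged.

hsl(206, 3%, 12%)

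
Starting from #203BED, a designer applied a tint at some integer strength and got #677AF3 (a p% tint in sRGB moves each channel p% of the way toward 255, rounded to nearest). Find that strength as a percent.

32%

#203BED is rgb(32, 59, 237); #677AF3 is rgb(103, 122, 243).
On the R channel (widest range): 103 ≈ 32 + (p/100)(255 − 32), so p ≈ 100×(103 − 32)/(255 − 32) = 7100/223 = 31.84.
p = 32 reproduces all three channels after rounding.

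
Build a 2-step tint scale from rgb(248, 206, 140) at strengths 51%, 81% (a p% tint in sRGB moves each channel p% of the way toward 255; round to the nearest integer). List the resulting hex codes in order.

51%: (248 + 3.57 = 251.57→252, 206 + 24.99 = 230.99→231, 140 + 58.65 = 198.65→199) → #fce7c7
81%: (248 + 5.67 = 253.67→254, 206 + 39.69 = 245.69→246, 140 + 93.15 = 233.15→233) → #fef6e9

#fce7c7, #fef6e9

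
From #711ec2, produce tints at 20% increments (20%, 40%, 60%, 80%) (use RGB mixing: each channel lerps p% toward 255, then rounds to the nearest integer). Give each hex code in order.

#8d4bce, #aa78da, #c6a5e7, #e3d2f3

#711ec2 is rgb(113, 30, 194).
20%: (113 + 28.4 = 141.4→141, 30 + 45 = 75→75, 194 + 12.2 = 206.2→206) → #8d4bce
40%: (113 + 56.8 = 169.8→170, 30 + 90 = 120→120, 194 + 24.4 = 218.4→218) → #aa78da
60%: (113 + 85.2 = 198.2→198, 30 + 135 = 165→165, 194 + 36.6 = 230.6→231) → #c6a5e7
80%: (113 + 113.6 = 226.6→227, 30 + 180 = 210→210, 194 + 48.8 = 242.8→243) → #e3d2f3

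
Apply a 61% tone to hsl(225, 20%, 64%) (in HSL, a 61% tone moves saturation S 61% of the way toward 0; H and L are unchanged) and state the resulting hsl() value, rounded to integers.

hsl(225, 8%, 64%)

S moves 61% from 20 toward 0: 20 − 12.2 = 7.8 → 8.
H and L are unchanged.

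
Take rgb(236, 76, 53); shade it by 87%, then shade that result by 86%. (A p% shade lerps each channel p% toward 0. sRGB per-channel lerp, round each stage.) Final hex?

Lerp each channel 87% toward 0:
  R: 236 + 0.87×(0−236) = 236 − 205.32 = 30.68 → 31
  G: 76 + 0.87×(0−76) = 76 − 66.12 = 9.88 → 10
  B: 53 − 46.11 = 6.89 → 7
After the shade: rgb(31, 10, 7) = #1F0A07.
Per channel, c → c + 0.86(0 − c):
  R: 31 + 0.86×(0−31) = 31 − 26.66 = 4.34 → 4
  G: 10 − 8.6 = 1.4 → 1
  B: 7 − 6.02 = 0.98 → 1
rgb(4, 1, 1) = #040101.

#040101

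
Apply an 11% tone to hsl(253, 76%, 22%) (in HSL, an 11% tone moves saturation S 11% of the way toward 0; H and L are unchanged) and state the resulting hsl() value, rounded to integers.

S moves 11% from 76 toward 0: 76 − 8.36 = 67.64 → 68.
H and L are unchanged.

hsl(253, 68%, 22%)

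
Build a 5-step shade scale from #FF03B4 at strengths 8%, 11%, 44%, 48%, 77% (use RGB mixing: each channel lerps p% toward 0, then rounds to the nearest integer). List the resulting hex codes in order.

#FF03B4 is rgb(255, 3, 180).
8%: (255 − 20.4 = 234.6→235, 3→3, 180 − 14.4 = 165.6→166) → #EB03A6
11%: (255 − 28.05 = 226.95→227, 3→3, 180 − 19.8 = 160.2→160) → #E303A0
44%: (255 − 112.2 = 142.8→143, 3 − 1.32 = 1.68→2, 180 − 79.2 = 100.8→101) → #8F0265
48%: (255 − 122.4 = 132.6→133, 3 − 1.44 = 1.56→2, 180 − 86.4 = 93.6→94) → #85025E
77%: (255 − 196.35 = 58.65→59, 3 − 2.31 = 0.69→1, 180 − 138.6 = 41.4→41) → #3B0129

#EB03A6, #E303A0, #8F0265, #85025E, #3B0129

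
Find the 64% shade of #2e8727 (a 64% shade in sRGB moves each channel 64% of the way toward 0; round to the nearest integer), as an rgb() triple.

#2e8727 is rgb(46, 135, 39).
A 64% shade moves each channel 64% toward 0:
  R: 46 + 0.64×(0−46) = 46 − 29.44 = 16.56 → 17
  G: 135 + 0.64×(0−135) = 135 − 86.4 = 48.6 → 49
  B: 39 + 0.64×(0−39) = 39 − 24.96 = 14.04 → 14

rgb(17, 49, 14)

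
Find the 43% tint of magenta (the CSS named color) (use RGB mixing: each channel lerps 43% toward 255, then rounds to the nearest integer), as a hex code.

#ff6eff

CSS magenta is rgb(255, 0, 255).
Per channel, c → c + 0.43(255 − c):
  R: 255 + 0 = 255 → 255
  G: 0 + 0.43×(255−0) = 0 + 109.65 = 109.65 → 110
  B: 255 + 0 = 255 → 255
rgb(255, 110, 255) = #ff6eff.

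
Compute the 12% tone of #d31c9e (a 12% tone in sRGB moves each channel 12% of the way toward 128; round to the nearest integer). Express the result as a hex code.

#d31c9e is rgb(211, 28, 158).
A 12% tone moves each channel 12% toward 128:
  R: 211 + 0.12×(128−211) = 211 − 9.96 = 201.04 → 201
  G: 28 + 0.12×(128−28) = 28 + 12 = 40 → 40
  B: 158 − 3.6 = 154.4 → 154
rgb(201, 40, 154) = #c9289a.

#c9289a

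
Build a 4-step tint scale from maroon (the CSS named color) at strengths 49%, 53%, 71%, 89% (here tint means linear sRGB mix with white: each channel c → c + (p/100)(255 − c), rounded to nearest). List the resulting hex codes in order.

#be7d7d, #c38787, #dab5b5, #f1e3e3

CSS maroon is rgb(128, 0, 0).
49%: (128 + 62.23 = 190.23→190, 0 + 124.95 = 124.95→125, 0 + 124.95 = 124.95→125) → #be7d7d
53%: (128 + 67.31 = 195.31→195, 0 + 135.15 = 135.15→135, 0 + 135.15 = 135.15→135) → #c38787
71%: (128 + 90.17 = 218.17→218, 0 + 181.05 = 181.05→181, 0 + 181.05 = 181.05→181) → #dab5b5
89%: (128 + 113.03 = 241.03→241, 0 + 226.95 = 226.95→227, 0 + 226.95 = 226.95→227) → #f1e3e3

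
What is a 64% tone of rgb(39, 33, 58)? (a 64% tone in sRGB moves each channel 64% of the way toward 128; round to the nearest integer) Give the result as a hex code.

Per channel, c → c + 0.64(128 − c):
  R: 39 + 0.64×(128−39) = 39 + 56.96 = 95.96 → 96
  G: 33 + 60.8 = 93.8 → 94
  B: 58 + 44.8 = 102.8 → 103
rgb(96, 94, 103) = #605E67.

#605E67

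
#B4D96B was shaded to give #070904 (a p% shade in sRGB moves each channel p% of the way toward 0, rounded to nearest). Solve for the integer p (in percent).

#B4D96B is rgb(180, 217, 107); #070904 is rgb(7, 9, 4).
On the G channel (widest range): 9 ≈ 217 + (p/100)(0 − 217), so p ≈ 100×(9 − 217)/(0 − 217) = -20800/-217 = 95.85.
p = 96 reproduces all three channels after rounding.

96%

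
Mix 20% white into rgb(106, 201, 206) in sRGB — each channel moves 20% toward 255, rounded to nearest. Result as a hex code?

#88d4d8

A 20% tint moves each channel 20% toward 255:
  R: 106 + 0.2×(255−106) = 106 + 29.8 = 135.8 → 136
  G: 201 + 0.2×(255−201) = 201 + 10.8 = 211.8 → 212
  B: 206 + 0.2×(255−206) = 206 + 9.8 = 215.8 → 216
rgb(136, 212, 216) = #88d4d8.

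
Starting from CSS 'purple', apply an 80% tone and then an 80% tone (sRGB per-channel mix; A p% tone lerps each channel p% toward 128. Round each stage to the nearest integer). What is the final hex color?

#807B80

CSS purple is rgb(128, 0, 128).
Lerp each channel 80% toward 128:
  R: 128 + 0.8×(128−128) = 128 + 0 = 128 → 128
  G: 0 + 0.8×(128−0) = 0 + 102.4 = 102.4 → 102
  B: 128 + 0 = 128 → 128
After the tone: rgb(128, 102, 128) = #806680.
Per channel, c → c + 0.8(128 − c):
  R: 128 + 0 = 128 → 128
  G: 102 + 0.8×(128−102) = 102 + 20.8 = 122.8 → 123
  B: 128 + 0 = 128 → 128
rgb(128, 123, 128) = #807B80.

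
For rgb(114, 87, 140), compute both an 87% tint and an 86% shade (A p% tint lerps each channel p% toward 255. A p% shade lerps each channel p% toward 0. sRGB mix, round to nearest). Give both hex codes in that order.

87% tint:
  R: 114 + 122.67 = 236.67 → 237
  G: 87 + 0.87×(255−87) = 87 + 146.16 = 233.16 → 233
  B: 140 + 0.87×(255−140) = 140 + 100.05 = 240.05 → 240
  → #EDE9F0
86% shade:
  R: 114 − 98.04 = 15.96 → 16
  G: 87 − 74.82 = 12.18 → 12
  B: 140 + 0.86×(0−140) = 140 − 120.4 = 19.6 → 20
  → #100C14

#EDE9F0, #100C14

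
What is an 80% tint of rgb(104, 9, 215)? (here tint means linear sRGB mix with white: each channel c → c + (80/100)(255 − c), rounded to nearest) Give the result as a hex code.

#E1CEF7

An 80% tint moves each channel 80% toward 255:
  R: 104 + 0.8×(255−104) = 104 + 120.8 = 224.8 → 225
  G: 9 + 196.8 = 205.8 → 206
  B: 215 + 32 = 247 → 247
rgb(225, 206, 247) = #E1CEF7.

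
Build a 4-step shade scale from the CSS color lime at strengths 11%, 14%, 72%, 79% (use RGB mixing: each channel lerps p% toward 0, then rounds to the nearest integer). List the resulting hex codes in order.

#00E300, #00DB00, #004700, #003600

CSS lime is rgb(0, 255, 0).
11%: (0→0, 255 − 28.05 = 226.95→227, 0→0) → #00E300
14%: (0→0, 255 − 35.7 = 219.3→219, 0→0) → #00DB00
72%: (0→0, 255 − 183.6 = 71.4→71, 0→0) → #004700
79%: (0→0, 255 − 201.45 = 53.55→54, 0→0) → #003600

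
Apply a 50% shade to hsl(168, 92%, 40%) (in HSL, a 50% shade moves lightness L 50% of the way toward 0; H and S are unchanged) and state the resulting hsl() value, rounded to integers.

hsl(168, 92%, 20%)

L moves 50% from 40 toward 0: 40 − 20 = 20 → 20.
H and S are unchanged.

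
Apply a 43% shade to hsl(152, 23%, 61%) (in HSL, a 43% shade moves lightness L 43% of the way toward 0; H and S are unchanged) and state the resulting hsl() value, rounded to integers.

hsl(152, 23%, 35%)

L moves 43% from 61 toward 0: 61 − 26.23 = 34.77 → 35.
H and S are unchanged.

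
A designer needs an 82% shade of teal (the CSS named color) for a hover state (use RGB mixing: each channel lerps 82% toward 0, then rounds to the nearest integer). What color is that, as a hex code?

#001717

CSS teal is rgb(0, 128, 128).
An 82% shade moves each channel 82% toward 0:
  R: 0 + 0.82×(0−0) = 0 + 0 = 0 → 0
  G: 128 + 0.82×(0−128) = 128 − 104.96 = 23.04 → 23
  B: 128 + 0.82×(0−128) = 128 − 104.96 = 23.04 → 23
rgb(0, 23, 23) = #001717.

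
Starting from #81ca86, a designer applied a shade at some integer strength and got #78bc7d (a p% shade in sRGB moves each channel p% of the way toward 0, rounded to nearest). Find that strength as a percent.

7%

#81ca86 is rgb(129, 202, 134); #78bc7d is rgb(120, 188, 125).
On the G channel (widest range): 188 ≈ 202 + (p/100)(0 − 202), so p ≈ 100×(188 − 202)/(0 − 202) = -1400/-202 = 6.93.
p = 7 reproduces all three channels after rounding.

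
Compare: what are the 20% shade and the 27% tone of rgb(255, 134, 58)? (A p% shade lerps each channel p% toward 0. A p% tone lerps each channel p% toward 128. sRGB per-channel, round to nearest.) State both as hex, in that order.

20% shade:
  R: 255 + 0.2×(0−255) = 255 − 51 = 204 → 204
  G: 134 − 26.8 = 107.2 → 107
  B: 58 − 11.6 = 46.4 → 46
  → #CC6B2E
27% tone:
  R: 255 − 34.29 = 220.71 → 221
  G: 134 + 0.27×(128−134) = 134 − 1.62 = 132.38 → 132
  B: 58 + 18.9 = 76.9 → 77
  → #DD844D

#CC6B2E, #DD844D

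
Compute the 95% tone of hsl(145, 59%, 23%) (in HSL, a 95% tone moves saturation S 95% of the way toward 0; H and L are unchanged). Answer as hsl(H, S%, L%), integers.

hsl(145, 3%, 23%)

S moves 95% from 59 toward 0: 59 − 56.05 = 2.95 → 3.
H and L are unchanged.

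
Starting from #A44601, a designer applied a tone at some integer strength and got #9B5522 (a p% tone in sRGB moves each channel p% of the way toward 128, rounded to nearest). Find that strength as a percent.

#A44601 is rgb(164, 70, 1); #9B5522 is rgb(155, 85, 34).
On the B channel (widest range): 34 ≈ 1 + (p/100)(128 − 1), so p ≈ 100×(34 − 1)/(128 − 1) = 3300/127 = 25.98.
p = 26 reproduces all three channels after rounding.

26%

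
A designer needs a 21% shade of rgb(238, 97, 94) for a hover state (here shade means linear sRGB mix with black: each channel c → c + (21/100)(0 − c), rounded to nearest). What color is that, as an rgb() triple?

rgb(188, 77, 74)

Per channel, c → c + 0.21(0 − c):
  R: 238 − 49.98 = 188.02 → 188
  G: 97 + 0.21×(0−97) = 97 − 20.37 = 76.63 → 77
  B: 94 + 0.21×(0−94) = 94 − 19.74 = 74.26 → 74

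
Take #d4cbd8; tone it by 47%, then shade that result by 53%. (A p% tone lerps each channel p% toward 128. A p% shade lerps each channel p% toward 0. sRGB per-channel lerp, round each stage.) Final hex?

#d4cbd8 is rgb(212, 203, 216).
Lerp each channel 47% toward 128:
  R: 212 + 0.47×(128−212) = 212 − 39.48 = 172.52 → 173
  G: 203 + 0.47×(128−203) = 203 − 35.25 = 167.75 → 168
  B: 216 + 0.47×(128−216) = 216 − 41.36 = 174.64 → 175
After the tone: rgb(173, 168, 175) = #ada8af.
Lerp each channel 53% toward 0:
  R: 173 + 0.53×(0−173) = 173 − 91.69 = 81.31 → 81
  G: 168 − 89.04 = 78.96 → 79
  B: 175 + 0.53×(0−175) = 175 − 92.75 = 82.25 → 82
rgb(81, 79, 82) = #514f52.

#514f52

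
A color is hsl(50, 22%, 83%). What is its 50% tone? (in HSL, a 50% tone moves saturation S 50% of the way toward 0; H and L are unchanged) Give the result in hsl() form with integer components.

hsl(50, 11%, 83%)

S moves 50% from 22 toward 0: 22 − 11 = 11 → 11.
H and L are unchanged.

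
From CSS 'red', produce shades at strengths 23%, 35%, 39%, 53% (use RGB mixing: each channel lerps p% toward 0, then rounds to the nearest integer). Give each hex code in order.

#c40000, #a60000, #9c0000, #780000

CSS red is rgb(255, 0, 0).
23%: (255 − 58.65 = 196.35→196, 0→0, 0→0) → #c40000
35%: (255 − 89.25 = 165.75→166, 0→0, 0→0) → #a60000
39%: (255 − 99.45 = 155.55→156, 0→0, 0→0) → #9c0000
53%: (255 − 135.15 = 119.85→120, 0→0, 0→0) → #780000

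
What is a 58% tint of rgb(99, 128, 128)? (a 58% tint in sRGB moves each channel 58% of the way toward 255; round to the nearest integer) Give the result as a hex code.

Per channel, c → c + 0.58(255 − c):
  R: 99 + 90.48 = 189.48 → 189
  G: 128 + 73.66 = 201.66 → 202
  B: 128 + 73.66 = 201.66 → 202
rgb(189, 202, 202) = #BDCACA.

#BDCACA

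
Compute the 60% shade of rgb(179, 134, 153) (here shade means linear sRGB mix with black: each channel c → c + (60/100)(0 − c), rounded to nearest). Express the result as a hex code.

#48363d

Per channel, c → c + 0.6(0 − c):
  R: 179 + 0.6×(0−179) = 179 − 107.4 = 71.6 → 72
  G: 134 + 0.6×(0−134) = 134 − 80.4 = 53.6 → 54
  B: 153 + 0.6×(0−153) = 153 − 91.8 = 61.2 → 61
rgb(72, 54, 61) = #48363d.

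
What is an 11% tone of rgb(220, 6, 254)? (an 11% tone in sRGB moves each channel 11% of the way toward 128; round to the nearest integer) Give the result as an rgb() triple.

rgb(210, 19, 240)

Lerp each channel 11% toward 128:
  R: 220 + 0.11×(128−220) = 220 − 10.12 = 209.88 → 210
  G: 6 + 0.11×(128−6) = 6 + 13.42 = 19.42 → 19
  B: 254 − 13.86 = 240.14 → 240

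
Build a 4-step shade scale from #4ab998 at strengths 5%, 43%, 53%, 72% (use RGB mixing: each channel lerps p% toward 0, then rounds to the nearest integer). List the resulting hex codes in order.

#4ab998 is rgb(74, 185, 152).
5%: (74 − 3.7 = 70.3→70, 185 − 9.25 = 175.75→176, 152 − 7.6 = 144.4→144) → #46b090
43%: (74 − 31.82 = 42.18→42, 185 − 79.55 = 105.45→105, 152 − 65.36 = 86.64→87) → #2a6957
53%: (74 − 39.22 = 34.78→35, 185 − 98.05 = 86.95→87, 152 − 80.56 = 71.44→71) → #235747
72%: (74 − 53.28 = 20.72→21, 185 − 133.2 = 51.8→52, 152 − 109.44 = 42.56→43) → #15342b

#46b090, #2a6957, #235747, #15342b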